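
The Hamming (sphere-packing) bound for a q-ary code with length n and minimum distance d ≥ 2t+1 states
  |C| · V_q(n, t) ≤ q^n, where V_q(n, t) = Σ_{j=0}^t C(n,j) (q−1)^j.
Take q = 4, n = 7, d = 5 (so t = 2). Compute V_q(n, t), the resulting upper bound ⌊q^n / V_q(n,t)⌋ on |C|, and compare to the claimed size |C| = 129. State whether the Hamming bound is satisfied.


V_q(n, t) = 211, q^n = 16384, Hamming bound = 77, |C| = 129 > bound (violated).

Step 1: Compute V_q(n, t) = Σ_{j=0}^2 C(n, j) (q−1)^j.
  j = 0: C(7,0)·(3)^0 = 1·1 = 1.
  j = 1: C(7,1)·(3)^1 = 7·3 = 21.
  j = 2: C(7,2)·(3)^2 = 21·9 = 189.
  V_q(n, t) = 1 + 21 + 189 = 211.
Step 2: q^n = 4^7 = 16384.
Step 3: Hamming bound ⌊q^n / V_q(n,t)⌋ = ⌊16384/211⌋ = 77.
Step 4: Compare |C| = 129 to 77: violated.
The claimed |C| lies above the Hamming bound, so no 4-ary code of length 7 with d ≥ 5 can have 129 codewords.


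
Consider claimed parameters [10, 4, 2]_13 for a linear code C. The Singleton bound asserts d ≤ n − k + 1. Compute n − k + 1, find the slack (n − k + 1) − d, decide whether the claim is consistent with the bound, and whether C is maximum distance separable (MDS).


Singleton RHS = n − k + 1 = 7, slack = 5, bound satisfied, not MDS.

Singleton bound: d ≤ n − k + 1.
Here n = 10, k = 4, so n − k + 1 = 7.
Given d = 2, check d ≤ 7: YES.
Slack = (n − k + 1) − d = 5.
The code is NOT MDS (slack = 5 > 0).
Description: the claimed parameters are [10, 4, 2]_13; such a code would be non-MDS.


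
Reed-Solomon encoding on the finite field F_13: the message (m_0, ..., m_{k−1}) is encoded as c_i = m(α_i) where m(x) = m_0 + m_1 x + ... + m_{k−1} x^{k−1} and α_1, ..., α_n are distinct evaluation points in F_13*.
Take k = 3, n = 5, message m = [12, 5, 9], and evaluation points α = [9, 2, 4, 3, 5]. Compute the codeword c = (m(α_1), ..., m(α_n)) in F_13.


c = [6, 6, 7, 4, 2]

Message polynomial: m(x) = 12 + 5·x + 9·x^2 (mod 13).
For each evaluation point α_i, compute m(α_i) mod 13:
  α_1 = 9: Horner steps 9 → 8 → 6, so m(9) = 6.
  α_2 = 2: Horner steps 9 → 10 → 6, so m(2) = 6.
  α_3 = 4: Horner steps 9 → 2 → 7, so m(4) = 7.
  α_4 = 3: Horner steps 9 → 6 → 4, so m(3) = 4.
  α_5 = 5: Horner steps 9 → 11 → 2, so m(5) = 2.
Codeword c = [6, 6, 7, 4, 2] ∈ F_13^5.


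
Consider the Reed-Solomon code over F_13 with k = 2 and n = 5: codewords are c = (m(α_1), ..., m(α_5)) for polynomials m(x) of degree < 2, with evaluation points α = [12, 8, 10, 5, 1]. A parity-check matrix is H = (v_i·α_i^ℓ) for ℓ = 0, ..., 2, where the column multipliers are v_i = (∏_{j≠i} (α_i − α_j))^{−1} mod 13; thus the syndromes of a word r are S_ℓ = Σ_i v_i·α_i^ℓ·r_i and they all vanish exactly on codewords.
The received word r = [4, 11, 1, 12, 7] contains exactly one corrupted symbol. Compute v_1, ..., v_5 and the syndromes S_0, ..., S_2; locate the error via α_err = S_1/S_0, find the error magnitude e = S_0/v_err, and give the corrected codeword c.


S = (10, 11, 3), error at position 4, error magnitude e = 12, c = [4, 11, 1, 0, 7].

Step 1: column multipliers v_i = (∏_{j≠i}(α_i − α_j))^{−1} mod 13.
  i = 1 (α = 12): (12−8)(12−10)(12−5)(12−1) = 4·2·7·11 = 616 ≡ 5, so v_1 = 5^{−1} = 8 (mod 13).
  i = 2 (α = 8): (8−12)(8−10)(8−5)(8−1) = (−4)·(−2)·3·7 = 168 ≡ 12, so v_2 = 12^{−1} = 12 (mod 13).
  i = 3 (α = 10): (10−12)(10−8)(10−5)(10−1) = (−2)·2·5·9 = −180 ≡ 2, so v_3 = 2^{−1} = 7 (mod 13).
  i = 4 (α = 5): (5−12)(5−8)(5−10)(5−1) = (−7)·(−3)·(−5)·4 = −420 ≡ 9, so v_4 = 9^{−1} = 3 (mod 13).
  i = 5 (α = 1): (1−12)(1−8)(1−10)(1−5) = (−11)·(−7)·(−9)·(−4) = 2772 ≡ 3, so v_5 = 3^{−1} = 9 (mod 13).
  v = [8, 12, 7, 3, 9].
Step 2: syndromes of r = [4, 11, 1, 12, 7] (all sums mod 13).
  S_0 = Σ v_i r_i = 8·4 + 12·11 + 7·1 + 3·12 + 9·7 = 270 ≡ 10.
  S_1 = Σ v_i α_i r_i = 8·12·4 + 12·8·11 + 7·10·1 + 3·5·12 + 9·1·7 = 1753 ≡ 11.
  α_i^2 mod 13 = [1, 12, 9, 12, 1].
  S_2 = Σ v_i α_i^2 r_i = 8·1·4 + 12·12·11 + 7·9·1 + 3·12·12 + 9·1·7 = 2174 ≡ 3.
  S = (10, 11, 3) ≠ 0, so r is not a codeword (an error is present).
Step 3: locate the error. For a single error e at position i, S_ℓ = v_i·e·α_i^ℓ, so α_err = S_1/S_0.
  S_0^{−1} = 10^{−1} = 4 (mod 13), so α_err = 11·4 = 44 ≡ 5 = α_4. Error position i = 4.
  Consistency check: S_2/S_1 = 3·6 = 18 ≡ 5 = α_err ✓ (single-error assumption holds).
Step 4: error magnitude e = S_0/v_4 = S_0·∏_{j≠4}(α_4 − α_j) = 10·9 = 90 ≡ 12 (mod 13).
Step 5: correct position 4: c_4 = r_4 − e = 12 − 12 ≡ 0 (mod 13). Hence c = [4, 11, 1, 0, 7].
  Check: interpolating c through the α_i gives m(x) = 12 + 8·x (degree < 2) with m(α_i) = c_i for every i, so c is indeed a codeword.


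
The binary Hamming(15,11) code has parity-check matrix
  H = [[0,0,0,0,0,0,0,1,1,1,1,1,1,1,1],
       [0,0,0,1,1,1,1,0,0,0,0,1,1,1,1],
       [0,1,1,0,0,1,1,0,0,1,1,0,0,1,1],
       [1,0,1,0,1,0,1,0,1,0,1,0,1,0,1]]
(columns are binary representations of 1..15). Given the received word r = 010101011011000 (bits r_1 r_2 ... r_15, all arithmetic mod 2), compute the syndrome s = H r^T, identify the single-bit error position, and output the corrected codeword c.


s = (0, 1, 1, 0)^T, error position = 6, corrected codeword c = 010100011011000

Compute s = H r^T mod 2 one row at a time:
  s_1 = 1 + 1 + 0 + 1 + 1 + 0 + 0 + 0 = 4 ≡ 0 (mod 2).
  s_2 = 1 + 0 + 1 + 0 + 1 + 0 + 0 + 0 = 3 ≡ 1 (mod 2).
  s_3 = 1 + 0 + 1 + 0 + 0 + 1 + 0 + 0 = 3 ≡ 1 (mod 2).
  s_4 = 0 + 0 + 0 + 0 + 1 + 1 + 0 + 0 = 2 ≡ 0 (mod 2).
s = (0, 1, 1, 0)^T — this equals column 6 of H (binary 0110), so error is at position 6.
Correct: flip bit 6 of r = 010101011011000 to get c = 010100011011000.


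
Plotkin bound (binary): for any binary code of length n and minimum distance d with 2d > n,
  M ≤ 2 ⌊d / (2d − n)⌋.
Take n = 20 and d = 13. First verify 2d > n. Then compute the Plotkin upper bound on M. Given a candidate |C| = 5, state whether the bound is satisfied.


Plotkin bound M ≤ 4; given |C| = 5 > bound (violated).

Check applicability: 2d = 26, n = 20.
2d − n = 6 > 0, so Plotkin applies.
Compute d/(2d−n) = 13/6 ≈ 2.1667.
⌊d/(2d−n)⌋ = 2.
Plotkin bound: M ≤ 2·2 = 4.
Given |C| = 5, check: VIOLATED.
This |C| is above the Plotkin bound, so no binary code with n = 20, d = 13 and 5 codewords exists.


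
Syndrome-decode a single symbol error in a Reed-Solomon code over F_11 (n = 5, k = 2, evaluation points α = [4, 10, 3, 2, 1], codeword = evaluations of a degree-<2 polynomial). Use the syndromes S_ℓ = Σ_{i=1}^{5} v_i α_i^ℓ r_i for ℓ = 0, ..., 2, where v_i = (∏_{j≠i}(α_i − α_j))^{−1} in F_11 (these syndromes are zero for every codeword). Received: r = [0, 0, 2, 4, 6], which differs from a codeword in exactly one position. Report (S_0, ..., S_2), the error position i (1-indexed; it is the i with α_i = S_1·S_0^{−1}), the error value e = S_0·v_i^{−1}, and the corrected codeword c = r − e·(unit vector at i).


S = (10, 1, 10), error at position 2, error magnitude e = 1, c = [0, 10, 2, 4, 6].

Step 1: column multipliers v_i = (∏_{j≠i}(α_i − α_j))^{−1} mod 11.
  i = 1 (α = 4): (4−10)(4−3)(4−2)(4−1) = (−6)·1·2·3 = −36 ≡ 8, so v_1 = 8^{−1} = 7 (mod 11).
  i = 2 (α = 10): (10−4)(10−3)(10−2)(10−1) = 6·7·8·9 = 3024 ≡ 10, so v_2 = 10^{−1} = 10 (mod 11).
  i = 3 (α = 3): (3−4)(3−10)(3−2)(3−1) = (−1)·(−7)·1·2 = 14 ≡ 3, so v_3 = 3^{−1} = 4 (mod 11).
  i = 4 (α = 2): (2−4)(2−10)(2−3)(2−1) = (−2)·(−8)·(−1)·1 = −16 ≡ 6, so v_4 = 6^{−1} = 2 (mod 11).
  i = 5 (α = 1): (1−4)(1−10)(1−3)(1−2) = (−3)·(−9)·(−2)·(−1) = 54 ≡ 10, so v_5 = 10^{−1} = 10 (mod 11).
  v = [7, 10, 4, 2, 10].
Step 2: syndromes of r = [0, 0, 2, 4, 6] (all sums mod 11).
  S_0 = Σ v_i r_i = 7·0 + 10·0 + 4·2 + 2·4 + 10·6 = 76 ≡ 10.
  S_1 = Σ v_i α_i r_i = 7·4·0 + 10·10·0 + 4·3·2 + 2·2·4 + 10·1·6 = 100 ≡ 1.
  α_i^2 mod 11 = [5, 1, 9, 4, 1].
  S_2 = Σ v_i α_i^2 r_i = 7·5·0 + 10·1·0 + 4·9·2 + 2·4·4 + 10·1·6 = 164 ≡ 10.
  S = (10, 1, 10) ≠ 0, so r is not a codeword (an error is present).
Step 3: locate the error. For a single error e at position i, S_ℓ = v_i·e·α_i^ℓ, so α_err = S_1/S_0.
  S_0^{−1} = 10^{−1} = 10 (mod 11), so α_err = 1·10 = 10 ≡ 10 = α_2. Error position i = 2.
  Consistency check: S_2/S_1 = 10·1 = 10 ≡ 10 = α_err ✓ (single-error assumption holds).
Step 4: error magnitude e = S_0/v_2 = S_0·∏_{j≠2}(α_2 − α_j) = 10·10 = 100 ≡ 1 (mod 11).
Step 5: correct position 2: c_2 = r_2 − e = 0 − 1 ≡ 10 (mod 11). Hence c = [0, 10, 2, 4, 6].
  Check: interpolating c through the α_i gives m(x) = 8 + 9·x (degree < 2) with m(α_i) = c_i for every i, so c is indeed a codeword.


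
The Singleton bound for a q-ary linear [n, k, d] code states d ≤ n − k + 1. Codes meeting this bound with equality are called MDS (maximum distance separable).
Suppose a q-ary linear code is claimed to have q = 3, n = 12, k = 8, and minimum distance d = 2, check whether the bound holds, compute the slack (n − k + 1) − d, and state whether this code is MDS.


Singleton RHS = n − k + 1 = 5, slack = 3, bound satisfied, not MDS.

Singleton bound: d ≤ n − k + 1.
Here n = 12, k = 8, so n − k + 1 = 5.
Given d = 2, check d ≤ 5: YES.
Slack = (n − k + 1) − d = 3.
The code is NOT MDS (slack = 3 > 0).
Description: the claimed parameters are [12, 8, 2]_3; such a code would be non-MDS.


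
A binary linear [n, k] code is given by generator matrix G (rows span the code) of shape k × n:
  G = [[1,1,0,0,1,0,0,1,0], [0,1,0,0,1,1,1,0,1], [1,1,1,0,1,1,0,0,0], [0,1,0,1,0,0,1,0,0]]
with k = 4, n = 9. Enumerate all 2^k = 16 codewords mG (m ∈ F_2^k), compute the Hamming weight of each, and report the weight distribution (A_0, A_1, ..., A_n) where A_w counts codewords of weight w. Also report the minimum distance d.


Weight distribution: A_0 = 1, A_3 = 2, A_4 = 3, A_5 = 6, A_6 = 4. Minimum distance d = 3.

Enumerate all 2^4 = 16 messages m ∈ F_2^4.
For each, compute codeword c = mG in F_2^9, then tally its weight.
  m = 0000 → c = 000000000, weight = 0.
  m = 1000 → c = 110010010, weight = 4.
  m = 0100 → c = 010011101, weight = 5.
  m = 1100 → c = 100001111, weight = 5.
  m = 0010 → c = 111011000, weight = 5.
  m = 1010 → c = 001001010, weight = 3.
  m = 0110 → c = 101000101, weight = 4.
  m = 1110 → c = 011010111, weight = 6.
  m = 0001 → c = 010100100, weight = 3.
  m = 1001 → c = 100110110, weight = 5.
  m = 0101 → c = 000111001, weight = 4.
  m = 1101 → c = 110101011, weight = 6.
  m = 0011 → c = 101111100, weight = 6.
  m = 1011 → c = 011101110, weight = 6.
  m = 0111 → c = 111100001, weight = 5.
  m = 1111 → c = 001110011, weight = 5.
Tally weights:
  weight 0: 1 codewords.
  weight 3: 2 codewords.
  weight 4: 3 codewords.
  weight 5: 6 codewords.
  weight 6: 4 codewords.
Minimum distance d = smallest w > 0 with A_w > 0 = 3.
Sanity: Σ A_w = 16 = 2^4 = 16 ✓.


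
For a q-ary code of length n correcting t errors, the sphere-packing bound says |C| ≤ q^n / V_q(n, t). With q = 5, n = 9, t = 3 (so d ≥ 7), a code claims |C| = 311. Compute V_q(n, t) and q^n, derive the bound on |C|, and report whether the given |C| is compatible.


V_q(n, t) = 5989, q^n = 1953125, Hamming bound = 326, |C| = 311 ≤ bound (satisfied).

Step 1: Compute V_q(n, t) = Σ_{j=0}^3 C(n, j) (q−1)^j.
  j = 0: C(9,0)·(4)^0 = 1·1 = 1.
  j = 1: C(9,1)·(4)^1 = 9·4 = 36.
  j = 2: C(9,2)·(4)^2 = 36·16 = 576.
  j = 3: C(9,3)·(4)^3 = 84·64 = 5376.
  V_q(n, t) = 1 + 36 + 576 + 5376 = 5989.
Step 2: q^n = 5^9 = 1953125.
Step 3: Hamming bound ⌊q^n / V_q(n,t)⌋ = ⌊1953125/5989⌋ = 326.
Step 4: Compare |C| = 311 to 326: satisfied.
The claimed |C| lies below the Hamming bound.


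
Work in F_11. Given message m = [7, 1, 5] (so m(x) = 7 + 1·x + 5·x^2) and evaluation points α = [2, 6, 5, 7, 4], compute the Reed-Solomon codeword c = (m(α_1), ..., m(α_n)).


c = [7, 6, 5, 6, 3]

Message polynomial: m(x) = 7 + 1·x + 5·x^2 (mod 11).
For each evaluation point α_i, compute m(α_i) mod 11:
  α_1 = 2: Horner steps 5 → 0 → 7, so m(2) = 7.
  α_2 = 6: Horner steps 5 → 9 → 6, so m(6) = 6.
  α_3 = 5: Horner steps 5 → 4 → 5, so m(5) = 5.
  α_4 = 7: Horner steps 5 → 3 → 6, so m(7) = 6.
  α_5 = 4: Horner steps 5 → 10 → 3, so m(4) = 3.
Codeword c = [7, 6, 5, 6, 3] ∈ F_11^5.


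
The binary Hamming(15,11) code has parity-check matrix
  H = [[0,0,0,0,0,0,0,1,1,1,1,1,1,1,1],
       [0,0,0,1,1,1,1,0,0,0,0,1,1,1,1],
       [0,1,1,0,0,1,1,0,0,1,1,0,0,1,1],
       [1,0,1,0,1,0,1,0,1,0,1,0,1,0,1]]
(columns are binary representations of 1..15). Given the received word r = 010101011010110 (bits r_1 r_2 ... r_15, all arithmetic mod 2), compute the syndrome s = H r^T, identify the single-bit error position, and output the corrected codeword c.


s = (1, 0, 0, 1)^T, error position = 9, corrected codeword c = 010101010010110

Compute s = H r^T mod 2 one row at a time:
  s_1 = 1 + 1 + 0 + 1 + 0 + 1 + 1 + 0 = 5 ≡ 1 (mod 2).
  s_2 = 1 + 0 + 1 + 0 + 0 + 1 + 1 + 0 = 4 ≡ 0 (mod 2).
  s_3 = 1 + 0 + 1 + 0 + 0 + 1 + 1 + 0 = 4 ≡ 0 (mod 2).
  s_4 = 0 + 0 + 0 + 0 + 1 + 1 + 1 + 0 = 3 ≡ 1 (mod 2).
s = (1, 0, 0, 1)^T — this equals column 9 of H (binary 1001), so error is at position 9.
Correct: flip bit 9 of r = 010101011010110 to get c = 010101010010110.


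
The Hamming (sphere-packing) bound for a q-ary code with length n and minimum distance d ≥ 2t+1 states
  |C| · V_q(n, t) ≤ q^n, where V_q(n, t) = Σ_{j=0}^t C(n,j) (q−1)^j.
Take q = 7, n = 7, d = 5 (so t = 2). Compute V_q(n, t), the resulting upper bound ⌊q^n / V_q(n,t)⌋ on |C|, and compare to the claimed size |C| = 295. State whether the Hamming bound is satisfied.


V_q(n, t) = 799, q^n = 823543, Hamming bound = 1030, |C| = 295 ≤ bound (satisfied).

Step 1: Compute V_q(n, t) = Σ_{j=0}^2 C(n, j) (q−1)^j.
  j = 0: C(7,0)·(6)^0 = 1·1 = 1.
  j = 1: C(7,1)·(6)^1 = 7·6 = 42.
  j = 2: C(7,2)·(6)^2 = 21·36 = 756.
  V_q(n, t) = 1 + 42 + 756 = 799.
Step 2: q^n = 7^7 = 823543.
Step 3: Hamming bound ⌊q^n / V_q(n,t)⌋ = ⌊823543/799⌋ = 1030.
Step 4: Compare |C| = 295 to 1030: satisfied.
The claimed |C| lies below the Hamming bound.


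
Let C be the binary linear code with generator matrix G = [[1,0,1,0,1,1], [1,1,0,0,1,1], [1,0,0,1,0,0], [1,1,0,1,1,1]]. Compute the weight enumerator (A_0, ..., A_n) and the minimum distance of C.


Weight distribution: A_0 = 1, A_1 = 2, A_2 = 2, A_3 = 4, A_4 = 5, A_5 = 2. Minimum distance d = 1.

Enumerate all 2^4 = 16 messages m ∈ F_2^4.
For each, compute codeword c = mG in F_2^6, then tally its weight.
  m = 0000 → c = 000000, weight = 0.
  m = 1000 → c = 101011, weight = 4.
  m = 0100 → c = 110011, weight = 4.
  m = 1100 → c = 011000, weight = 2.
  m = 0010 → c = 100100, weight = 2.
  m = 1010 → c = 001111, weight = 4.
  m = 0110 → c = 010111, weight = 4.
  m = 1110 → c = 111100, weight = 4.
  m = 0001 → c = 110111, weight = 5.
  m = 1001 → c = 011100, weight = 3.
  m = 0101 → c = 000100, weight = 1.
  m = 1101 → c = 101111, weight = 5.
  m = 0011 → c = 010011, weight = 3.
  m = 1011 → c = 111000, weight = 3.
  m = 0111 → c = 100000, weight = 1.
  m = 1111 → c = 001011, weight = 3.
Tally weights:
  weight 0: 1 codewords.
  weight 1: 2 codewords.
  weight 2: 2 codewords.
  weight 3: 4 codewords.
  weight 4: 5 codewords.
  weight 5: 2 codewords.
Minimum distance d = smallest w > 0 with A_w > 0 = 1.
Sanity: Σ A_w = 16 = 2^4 = 16 ✓.


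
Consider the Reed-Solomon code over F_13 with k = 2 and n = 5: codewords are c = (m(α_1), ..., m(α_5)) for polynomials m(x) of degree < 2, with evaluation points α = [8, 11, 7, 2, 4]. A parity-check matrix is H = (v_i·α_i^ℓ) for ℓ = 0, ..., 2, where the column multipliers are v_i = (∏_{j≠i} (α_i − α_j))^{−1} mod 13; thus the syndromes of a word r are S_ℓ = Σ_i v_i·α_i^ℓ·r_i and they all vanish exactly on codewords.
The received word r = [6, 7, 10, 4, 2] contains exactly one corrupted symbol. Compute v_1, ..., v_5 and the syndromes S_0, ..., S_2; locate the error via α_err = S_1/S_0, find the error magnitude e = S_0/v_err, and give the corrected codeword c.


S = (6, 11, 5), error at position 5, error magnitude e = 6, c = [6, 7, 10, 4, 9].

Step 1: column multipliers v_i = (∏_{j≠i}(α_i − α_j))^{−1} mod 13.
  i = 1 (α = 8): (8−11)(8−7)(8−2)(8−4) = (−3)·1·6·4 = −72 ≡ 6, so v_1 = 6^{−1} = 11 (mod 13).
  i = 2 (α = 11): (11−8)(11−7)(11−2)(11−4) = 3·4·9·7 = 756 ≡ 2, so v_2 = 2^{−1} = 7 (mod 13).
  i = 3 (α = 7): (7−8)(7−11)(7−2)(7−4) = (−1)·(−4)·5·3 = 60 ≡ 8, so v_3 = 8^{−1} = 5 (mod 13).
  i = 4 (α = 2): (2−8)(2−11)(2−7)(2−4) = (−6)·(−9)·(−5)·(−2) = 540 ≡ 7, so v_4 = 7^{−1} = 2 (mod 13).
  i = 5 (α = 4): (4−8)(4−11)(4−7)(4−2) = (−4)·(−7)·(−3)·2 = −168 ≡ 1, so v_5 = 1^{−1} = 1 (mod 13).
  v = [11, 7, 5, 2, 1].
Step 2: syndromes of r = [6, 7, 10, 4, 2] (all sums mod 13).
  S_0 = Σ v_i r_i = 11·6 + 7·7 + 5·10 + 2·4 + 1·2 = 175 ≡ 6.
  S_1 = Σ v_i α_i r_i = 11·8·6 + 7·11·7 + 5·7·10 + 2·2·4 + 1·4·2 = 1441 ≡ 11.
  α_i^2 mod 13 = [12, 4, 10, 4, 3].
  S_2 = Σ v_i α_i^2 r_i = 11·12·6 + 7·4·7 + 5·10·10 + 2·4·4 + 1·3·2 = 1526 ≡ 5.
  S = (6, 11, 5) ≠ 0, so r is not a codeword (an error is present).
Step 3: locate the error. For a single error e at position i, S_ℓ = v_i·e·α_i^ℓ, so α_err = S_1/S_0.
  S_0^{−1} = 6^{−1} = 11 (mod 13), so α_err = 11·11 = 121 ≡ 4 = α_5. Error position i = 5.
  Consistency check: S_2/S_1 = 5·6 = 30 ≡ 4 = α_err ✓ (single-error assumption holds).
Step 4: error magnitude e = S_0/v_5 = S_0·∏_{j≠5}(α_5 − α_j) = 6·1 = 6 ≡ 6 (mod 13).
Step 5: correct position 5: c_5 = r_5 − e = 2 − 6 ≡ 9 (mod 13). Hence c = [6, 7, 10, 4, 9].
  Check: interpolating c through the α_i gives m(x) = 12 + 9·x (degree < 2) with m(α_i) = c_i for every i, so c is indeed a codeword.


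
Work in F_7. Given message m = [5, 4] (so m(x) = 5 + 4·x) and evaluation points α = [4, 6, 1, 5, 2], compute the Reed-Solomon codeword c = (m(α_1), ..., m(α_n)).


c = [0, 1, 2, 4, 6]

Message polynomial: m(x) = 5 + 4·x (mod 7).
For each evaluation point α_i, compute m(α_i) mod 7:
  α_1 = 4: Horner steps 4 → 0, so m(4) = 0.
  α_2 = 6: Horner steps 4 → 1, so m(6) = 1.
  α_3 = 1: Horner steps 4 → 2, so m(1) = 2.
  α_4 = 5: Horner steps 4 → 4, so m(5) = 4.
  α_5 = 2: Horner steps 4 → 6, so m(2) = 6.
Codeword c = [0, 1, 2, 4, 6] ∈ F_7^5.


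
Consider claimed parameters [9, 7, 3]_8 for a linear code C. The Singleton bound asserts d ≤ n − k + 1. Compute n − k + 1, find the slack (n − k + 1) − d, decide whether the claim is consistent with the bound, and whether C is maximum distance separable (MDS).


Singleton RHS = n − k + 1 = 3, slack = 0, bound satisfied, MDS.

Singleton bound: d ≤ n − k + 1.
Here n = 9, k = 7, so n − k + 1 = 3.
Given d = 3, check d ≤ 3: YES.
Slack = (n − k + 1) − d = 0.
The code is MDS (slack = 0).
Description: the claimed parameters are [9, 7, 3]_8; such a code would be MDS (meets Singleton bound).


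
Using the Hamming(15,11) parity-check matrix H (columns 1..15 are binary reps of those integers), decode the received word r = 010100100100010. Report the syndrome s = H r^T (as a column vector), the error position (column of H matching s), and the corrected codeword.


s = (0, 1, 0, 1)^T, error position = 5, corrected codeword c = 010110100100010

Compute s = H r^T mod 2 one row at a time:
  s_1 = 0 + 0 + 1 + 0 + 0 + 0 + 1 + 0 = 2 ≡ 0 (mod 2).
  s_2 = 1 + 0 + 0 + 1 + 0 + 0 + 1 + 0 = 3 ≡ 1 (mod 2).
  s_3 = 1 + 0 + 0 + 1 + 1 + 0 + 1 + 0 = 4 ≡ 0 (mod 2).
  s_4 = 0 + 0 + 0 + 1 + 0 + 0 + 0 + 0 = 1 ≡ 1 (mod 2).
s = (0, 1, 0, 1)^T — this equals column 5 of H (binary 0101), so error is at position 5.
Correct: flip bit 5 of r = 010100100100010 to get c = 010110100100010.


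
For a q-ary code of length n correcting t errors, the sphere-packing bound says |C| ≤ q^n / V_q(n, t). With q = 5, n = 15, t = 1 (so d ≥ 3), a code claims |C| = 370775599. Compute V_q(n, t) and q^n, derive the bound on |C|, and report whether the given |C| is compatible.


V_q(n, t) = 61, q^n = 30517578125, Hamming bound = 500288165, |C| = 370775599 ≤ bound (satisfied).

Step 1: Compute V_q(n, t) = Σ_{j=0}^1 C(n, j) (q−1)^j.
  j = 0: C(15,0)·(4)^0 = 1·1 = 1.
  j = 1: C(15,1)·(4)^1 = 15·4 = 60.
  V_q(n, t) = 1 + 60 = 61.
Step 2: q^n = 5^15 = 30517578125.
Step 3: Hamming bound ⌊q^n / V_q(n,t)⌋ = ⌊30517578125/61⌋ = 500288165.
Step 4: Compare |C| = 370775599 to 500288165: satisfied.
The claimed |C| lies below the Hamming bound.


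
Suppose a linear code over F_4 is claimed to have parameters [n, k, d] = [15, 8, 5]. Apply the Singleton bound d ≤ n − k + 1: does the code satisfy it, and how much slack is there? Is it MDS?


Singleton RHS = n − k + 1 = 8, slack = 3, bound satisfied, not MDS.

Singleton bound: d ≤ n − k + 1.
Here n = 15, k = 8, so n − k + 1 = 8.
Given d = 5, check d ≤ 8: YES.
Slack = (n − k + 1) − d = 3.
The code is NOT MDS (slack = 3 > 0).
Description: the claimed parameters are [15, 8, 5]_4; such a code would be non-MDS.


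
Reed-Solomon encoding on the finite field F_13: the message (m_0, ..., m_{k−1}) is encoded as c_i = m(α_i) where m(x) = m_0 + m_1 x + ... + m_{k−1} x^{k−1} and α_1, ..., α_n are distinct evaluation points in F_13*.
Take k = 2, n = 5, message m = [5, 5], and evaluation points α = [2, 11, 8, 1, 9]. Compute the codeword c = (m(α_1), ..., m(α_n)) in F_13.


c = [2, 8, 6, 10, 11]

Message polynomial: m(x) = 5 + 5·x (mod 13).
For each evaluation point α_i, compute m(α_i) mod 13:
  α_1 = 2: Horner steps 5 → 2, so m(2) = 2.
  α_2 = 11: Horner steps 5 → 8, so m(11) = 8.
  α_3 = 8: Horner steps 5 → 6, so m(8) = 6.
  α_4 = 1: Horner steps 5 → 10, so m(1) = 10.
  α_5 = 9: Horner steps 5 → 11, so m(9) = 11.
Codeword c = [2, 8, 6, 10, 11] ∈ F_13^5.


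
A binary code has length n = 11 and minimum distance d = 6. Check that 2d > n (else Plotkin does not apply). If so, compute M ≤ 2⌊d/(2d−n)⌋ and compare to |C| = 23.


Plotkin bound M ≤ 12; given |C| = 23 > bound (violated).

Check applicability: 2d = 12, n = 11.
2d − n = 1 > 0, so Plotkin applies.
Compute d/(2d−n) = 6/1 ≈ 6.0000.
⌊d/(2d−n)⌋ = 6.
Plotkin bound: M ≤ 2·6 = 12.
Given |C| = 23, check: VIOLATED.
This |C| is above the Plotkin bound, so no binary code with n = 11, d = 6 and 23 codewords exists.


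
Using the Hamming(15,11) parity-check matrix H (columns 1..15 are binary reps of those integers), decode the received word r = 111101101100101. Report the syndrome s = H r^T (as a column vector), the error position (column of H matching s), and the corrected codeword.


s = (0, 1, 0, 0)^T, error position = 4, corrected codeword c = 111001101100101

Compute s = H r^T mod 2 one row at a time:
  s_1 = 0 + 1 + 1 + 0 + 0 + 1 + 0 + 1 = 4 ≡ 0 (mod 2).
  s_2 = 1 + 0 + 1 + 1 + 0 + 1 + 0 + 1 = 5 ≡ 1 (mod 2).
  s_3 = 1 + 1 + 1 + 1 + 1 + 0 + 0 + 1 = 6 ≡ 0 (mod 2).
  s_4 = 1 + 1 + 0 + 1 + 1 + 0 + 1 + 1 = 6 ≡ 0 (mod 2).
s = (0, 1, 0, 0)^T — this equals column 4 of H (binary 0100), so error is at position 4.
Correct: flip bit 4 of r = 111101101100101 to get c = 111001101100101.


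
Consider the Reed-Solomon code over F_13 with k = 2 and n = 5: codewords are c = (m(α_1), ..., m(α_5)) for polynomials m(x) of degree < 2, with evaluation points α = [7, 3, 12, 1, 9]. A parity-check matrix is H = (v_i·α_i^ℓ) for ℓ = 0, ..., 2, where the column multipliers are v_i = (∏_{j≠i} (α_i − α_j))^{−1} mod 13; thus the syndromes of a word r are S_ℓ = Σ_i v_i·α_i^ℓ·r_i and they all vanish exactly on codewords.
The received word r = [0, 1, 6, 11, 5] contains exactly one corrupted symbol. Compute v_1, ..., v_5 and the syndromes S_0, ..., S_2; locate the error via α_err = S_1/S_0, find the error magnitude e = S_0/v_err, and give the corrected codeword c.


S = (5, 2, 6), error at position 2, error magnitude e = 11, c = [0, 3, 6, 11, 5].

Step 1: column multipliers v_i = (∏_{j≠i}(α_i − α_j))^{−1} mod 13.
  i = 1 (α = 7): (7−3)(7−12)(7−1)(7−9) = 4·(−5)·6·(−2) = 240 ≡ 6, so v_1 = 6^{−1} = 11 (mod 13).
  i = 2 (α = 3): (3−7)(3−12)(3−1)(3−9) = (−4)·(−9)·2·(−6) = −432 ≡ 10, so v_2 = 10^{−1} = 4 (mod 13).
  i = 3 (α = 12): (12−7)(12−3)(12−1)(12−9) = 5·9·11·3 = 1485 ≡ 3, so v_3 = 3^{−1} = 9 (mod 13).
  i = 4 (α = 1): (1−7)(1−3)(1−12)(1−9) = (−6)·(−2)·(−11)·(−8) = 1056 ≡ 3, so v_4 = 3^{−1} = 9 (mod 13).
  i = 5 (α = 9): (9−7)(9−3)(9−12)(9−1) = 2·6·(−3)·8 = −288 ≡ 11, so v_5 = 11^{−1} = 6 (mod 13).
  v = [11, 4, 9, 9, 6].
Step 2: syndromes of r = [0, 1, 6, 11, 5] (all sums mod 13).
  S_0 = Σ v_i r_i = 11·0 + 4·1 + 9·6 + 9·11 + 6·5 = 187 ≡ 5.
  S_1 = Σ v_i α_i r_i = 11·7·0 + 4·3·1 + 9·12·6 + 9·1·11 + 6·9·5 = 1029 ≡ 2.
  α_i^2 mod 13 = [10, 9, 1, 1, 3].
  S_2 = Σ v_i α_i^2 r_i = 11·10·0 + 4·9·1 + 9·1·6 + 9·1·11 + 6·3·5 = 279 ≡ 6.
  S = (5, 2, 6) ≠ 0, so r is not a codeword (an error is present).
Step 3: locate the error. For a single error e at position i, S_ℓ = v_i·e·α_i^ℓ, so α_err = S_1/S_0.
  S_0^{−1} = 5^{−1} = 8 (mod 13), so α_err = 2·8 = 16 ≡ 3 = α_2. Error position i = 2.
  Consistency check: S_2/S_1 = 6·7 = 42 ≡ 3 = α_err ✓ (single-error assumption holds).
Step 4: error magnitude e = S_0/v_2 = S_0·∏_{j≠2}(α_2 − α_j) = 5·10 = 50 ≡ 11 (mod 13).
Step 5: correct position 2: c_2 = r_2 − e = 1 − 11 ≡ 3 (mod 13). Hence c = [0, 3, 6, 11, 5].
  Check: interpolating c through the α_i gives m(x) = 2 + 9·x (degree < 2) with m(α_i) = c_i for every i, so c is indeed a codeword.


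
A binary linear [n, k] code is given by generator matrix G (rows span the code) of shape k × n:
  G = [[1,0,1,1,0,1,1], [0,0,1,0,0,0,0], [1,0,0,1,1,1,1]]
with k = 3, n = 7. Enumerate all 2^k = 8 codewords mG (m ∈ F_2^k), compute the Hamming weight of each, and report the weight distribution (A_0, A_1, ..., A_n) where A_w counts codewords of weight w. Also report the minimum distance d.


Weight distribution: A_0 = 1, A_1 = 2, A_2 = 1, A_4 = 1, A_5 = 2, A_6 = 1. Minimum distance d = 1.

Enumerate all 2^3 = 8 messages m ∈ F_2^3.
For each, compute codeword c = mG in F_2^7, then tally its weight.
  m = 000 → c = 0000000, weight = 0.
  m = 100 → c = 1011011, weight = 5.
  m = 010 → c = 0010000, weight = 1.
  m = 110 → c = 1001011, weight = 4.
  m = 001 → c = 1001111, weight = 5.
  m = 101 → c = 0010100, weight = 2.
  m = 011 → c = 1011111, weight = 6.
  m = 111 → c = 0000100, weight = 1.
Tally weights:
  weight 0: 1 codewords.
  weight 1: 2 codewords.
  weight 2: 1 codewords.
  weight 4: 1 codewords.
  weight 5: 2 codewords.
  weight 6: 1 codewords.
Minimum distance d = smallest w > 0 with A_w > 0 = 1.
Sanity: Σ A_w = 8 = 2^3 = 8 ✓.


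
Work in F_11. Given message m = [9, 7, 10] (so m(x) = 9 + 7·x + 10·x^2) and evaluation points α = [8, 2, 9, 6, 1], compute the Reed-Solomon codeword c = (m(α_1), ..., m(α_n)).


c = [1, 8, 2, 4, 4]

Message polynomial: m(x) = 9 + 7·x + 10·x^2 (mod 11).
For each evaluation point α_i, compute m(α_i) mod 11:
  α_1 = 8: Horner steps 10 → 10 → 1, so m(8) = 1.
  α_2 = 2: Horner steps 10 → 5 → 8, so m(2) = 8.
  α_3 = 9: Horner steps 10 → 9 → 2, so m(9) = 2.
  α_4 = 6: Horner steps 10 → 1 → 4, so m(6) = 4.
  α_5 = 1: Horner steps 10 → 6 → 4, so m(1) = 4.
Codeword c = [1, 8, 2, 4, 4] ∈ F_11^5.


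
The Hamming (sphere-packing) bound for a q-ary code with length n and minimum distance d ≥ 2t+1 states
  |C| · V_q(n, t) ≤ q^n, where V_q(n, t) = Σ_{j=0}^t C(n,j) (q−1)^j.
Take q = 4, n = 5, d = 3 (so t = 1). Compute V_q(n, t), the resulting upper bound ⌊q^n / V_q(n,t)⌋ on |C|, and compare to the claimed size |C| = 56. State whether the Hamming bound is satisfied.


V_q(n, t) = 16, q^n = 1024, Hamming bound = 64, |C| = 56 ≤ bound (satisfied).

Step 1: Compute V_q(n, t) = Σ_{j=0}^1 C(n, j) (q−1)^j.
  j = 0: C(5,0)·(3)^0 = 1·1 = 1.
  j = 1: C(5,1)·(3)^1 = 5·3 = 15.
  V_q(n, t) = 1 + 15 = 16.
Step 2: q^n = 4^5 = 1024.
Step 3: Hamming bound ⌊q^n / V_q(n,t)⌋ = ⌊1024/16⌋ = 64.
Step 4: Compare |C| = 56 to 64: satisfied.
The claimed |C| lies below the Hamming bound.


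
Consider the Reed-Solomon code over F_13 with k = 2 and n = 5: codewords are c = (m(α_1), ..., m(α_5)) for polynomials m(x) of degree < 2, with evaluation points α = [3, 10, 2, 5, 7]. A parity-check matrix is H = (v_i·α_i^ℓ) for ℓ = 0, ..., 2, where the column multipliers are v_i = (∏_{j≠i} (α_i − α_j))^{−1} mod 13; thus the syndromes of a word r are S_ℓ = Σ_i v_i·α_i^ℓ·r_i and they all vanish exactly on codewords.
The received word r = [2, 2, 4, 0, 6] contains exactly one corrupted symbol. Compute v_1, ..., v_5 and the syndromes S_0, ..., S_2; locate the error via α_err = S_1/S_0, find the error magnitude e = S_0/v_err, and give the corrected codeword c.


S = (11, 7, 8), error at position 1, error magnitude e = 8, c = [7, 2, 4, 0, 6].

Step 1: column multipliers v_i = (∏_{j≠i}(α_i − α_j))^{−1} mod 13.
  i = 1 (α = 3): (3−10)(3−2)(3−5)(3−7) = (−7)·1·(−2)·(−4) = −56 ≡ 9, so v_1 = 9^{−1} = 3 (mod 13).
  i = 2 (α = 10): (10−3)(10−2)(10−5)(10−7) = 7·8·5·3 = 840 ≡ 8, so v_2 = 8^{−1} = 5 (mod 13).
  i = 3 (α = 2): (2−3)(2−10)(2−5)(2−7) = (−1)·(−8)·(−3)·(−5) = 120 ≡ 3, so v_3 = 3^{−1} = 9 (mod 13).
  i = 4 (α = 5): (5−3)(5−10)(5−2)(5−7) = 2·(−5)·3·(−2) = 60 ≡ 8, so v_4 = 8^{−1} = 5 (mod 13).
  i = 5 (α = 7): (7−3)(7−10)(7−2)(7−5) = 4·(−3)·5·2 = −120 ≡ 10, so v_5 = 10^{−1} = 4 (mod 13).
  v = [3, 5, 9, 5, 4].
Step 2: syndromes of r = [2, 2, 4, 0, 6] (all sums mod 13).
  S_0 = Σ v_i r_i = 3·2 + 5·2 + 9·4 + 5·0 + 4·6 = 76 ≡ 11.
  S_1 = Σ v_i α_i r_i = 3·3·2 + 5·10·2 + 9·2·4 + 5·5·0 + 4·7·6 = 358 ≡ 7.
  α_i^2 mod 13 = [9, 9, 4, 12, 10].
  S_2 = Σ v_i α_i^2 r_i = 3·9·2 + 5·9·2 + 9·4·4 + 5·12·0 + 4·10·6 = 528 ≡ 8.
  S = (11, 7, 8) ≠ 0, so r is not a codeword (an error is present).
Step 3: locate the error. For a single error e at position i, S_ℓ = v_i·e·α_i^ℓ, so α_err = S_1/S_0.
  S_0^{−1} = 11^{−1} = 6 (mod 13), so α_err = 7·6 = 42 ≡ 3 = α_1. Error position i = 1.
  Consistency check: S_2/S_1 = 8·2 = 16 ≡ 3 = α_err ✓ (single-error assumption holds).
Step 4: error magnitude e = S_0/v_1 = S_0·∏_{j≠1}(α_1 − α_j) = 11·9 = 99 ≡ 8 (mod 13).
Step 5: correct position 1: c_1 = r_1 − e = 2 − 8 ≡ 7 (mod 13). Hence c = [7, 2, 4, 0, 6].
  Check: interpolating c through the α_i gives m(x) = 11 + 3·x (degree < 2) with m(α_i) = c_i for every i, so c is indeed a codeword.


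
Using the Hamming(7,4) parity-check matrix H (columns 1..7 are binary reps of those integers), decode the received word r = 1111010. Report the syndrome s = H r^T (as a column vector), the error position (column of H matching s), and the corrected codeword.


s = (0, 1, 0)^T, error position = 2, corrected codeword c = 1011010

Compute s = H r^T mod 2 one row at a time:
  s_1 = 1 + 0 + 1 + 0 = 2 ≡ 0 (mod 2).
  s_2 = 1 + 1 + 1 + 0 = 3 ≡ 1 (mod 2).
  s_3 = 1 + 1 + 0 + 0 = 2 ≡ 0 (mod 2).
s = (0, 1, 0)^T — this equals column 2 of H (binary 010), so error is at position 2.
Correct: flip bit 2 of r = 1111010 to get c = 1011010.


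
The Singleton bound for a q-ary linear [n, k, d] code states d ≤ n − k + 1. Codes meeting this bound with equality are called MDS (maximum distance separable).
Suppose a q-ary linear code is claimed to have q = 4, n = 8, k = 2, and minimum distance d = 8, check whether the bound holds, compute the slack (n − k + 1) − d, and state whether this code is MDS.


Singleton RHS = n − k + 1 = 7, slack = -1, bound violated (no such code; not MDS).

Singleton bound: d ≤ n − k + 1.
Here n = 8, k = 2, so n − k + 1 = 7.
Given d = 8, check d ≤ 7: NO.
Slack = (n − k + 1) − d = -1.
The slack is negative: d = 8 exceeds n − k + 1 = 7 by 1, so the Singleton bound is violated and no linear [8, 2, 8]_4 code can exist. In particular it is not MDS (MDS requires d = n − k + 1 exactly).
Description: the claimed parameters are [8, 2, 8]_4; such a code would be impossible (violates the Singleton bound).


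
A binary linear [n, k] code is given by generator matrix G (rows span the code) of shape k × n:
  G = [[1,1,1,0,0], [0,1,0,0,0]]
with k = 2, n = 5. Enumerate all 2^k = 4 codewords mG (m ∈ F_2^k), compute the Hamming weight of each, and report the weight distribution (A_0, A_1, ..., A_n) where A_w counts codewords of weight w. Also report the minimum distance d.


Weight distribution: A_0 = 1, A_1 = 1, A_2 = 1, A_3 = 1. Minimum distance d = 1.

Enumerate all 2^2 = 4 messages m ∈ F_2^2.
For each, compute codeword c = mG in F_2^5, then tally its weight.
  m = 00 → c = 00000, weight = 0.
  m = 10 → c = 11100, weight = 3.
  m = 01 → c = 01000, weight = 1.
  m = 11 → c = 10100, weight = 2.
Tally weights:
  weight 0: 1 codewords.
  weight 1: 1 codewords.
  weight 2: 1 codewords.
  weight 3: 1 codewords.
Minimum distance d = smallest w > 0 with A_w > 0 = 1.
Sanity: Σ A_w = 4 = 2^2 = 4 ✓.


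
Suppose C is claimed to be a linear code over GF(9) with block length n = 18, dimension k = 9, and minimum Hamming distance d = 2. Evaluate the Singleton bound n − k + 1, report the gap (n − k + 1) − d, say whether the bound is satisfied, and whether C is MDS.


Singleton RHS = n − k + 1 = 10, slack = 8, bound satisfied, not MDS.

Singleton bound: d ≤ n − k + 1.
Here n = 18, k = 9, so n − k + 1 = 10.
Given d = 2, check d ≤ 10: YES.
Slack = (n − k + 1) − d = 8.
The code is NOT MDS (slack = 8 > 0).
Description: the claimed parameters are [18, 9, 2]_9; such a code would be non-MDS.


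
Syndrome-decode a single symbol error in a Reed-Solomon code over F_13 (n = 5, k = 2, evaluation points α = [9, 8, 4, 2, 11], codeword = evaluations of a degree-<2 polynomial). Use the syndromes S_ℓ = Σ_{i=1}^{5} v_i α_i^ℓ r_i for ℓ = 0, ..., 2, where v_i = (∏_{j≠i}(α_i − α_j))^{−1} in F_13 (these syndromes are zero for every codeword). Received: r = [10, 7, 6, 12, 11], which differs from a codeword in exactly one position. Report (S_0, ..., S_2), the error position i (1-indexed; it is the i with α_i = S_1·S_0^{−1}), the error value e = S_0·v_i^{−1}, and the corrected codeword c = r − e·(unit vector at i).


S = (4, 10, 12), error at position 1, error magnitude e = 6, c = [4, 7, 6, 12, 11].

Step 1: column multipliers v_i = (∏_{j≠i}(α_i − α_j))^{−1} mod 13.
  i = 1 (α = 9): (9−8)(9−4)(9−2)(9−11) = 1·5·7·(−2) = −70 ≡ 8, so v_1 = 8^{−1} = 5 (mod 13).
  i = 2 (α = 8): (8−9)(8−4)(8−2)(8−11) = (−1)·4·6·(−3) = 72 ≡ 7, so v_2 = 7^{−1} = 2 (mod 13).
  i = 3 (α = 4): (4−9)(4−8)(4−2)(4−11) = (−5)·(−4)·2·(−7) = −280 ≡ 6, so v_3 = 6^{−1} = 11 (mod 13).
  i = 4 (α = 2): (2−9)(2−8)(2−4)(2−11) = (−7)·(−6)·(−2)·(−9) = 756 ≡ 2, so v_4 = 2^{−1} = 7 (mod 13).
  i = 5 (α = 11): (11−9)(11−8)(11−4)(11−2) = 2·3·7·9 = 378 ≡ 1, so v_5 = 1^{−1} = 1 (mod 13).
  v = [5, 2, 11, 7, 1].
Step 2: syndromes of r = [10, 7, 6, 12, 11] (all sums mod 13).
  S_0 = Σ v_i r_i = 5·10 + 2·7 + 11·6 + 7·12 + 1·11 = 225 ≡ 4.
  S_1 = Σ v_i α_i r_i = 5·9·10 + 2·8·7 + 11·4·6 + 7·2·12 + 1·11·11 = 1115 ≡ 10.
  α_i^2 mod 13 = [3, 12, 3, 4, 4].
  S_2 = Σ v_i α_i^2 r_i = 5·3·10 + 2·12·7 + 11·3·6 + 7·4·12 + 1·4·11 = 896 ≡ 12.
  S = (4, 10, 12) ≠ 0, so r is not a codeword (an error is present).
Step 3: locate the error. For a single error e at position i, S_ℓ = v_i·e·α_i^ℓ, so α_err = S_1/S_0.
  S_0^{−1} = 4^{−1} = 10 (mod 13), so α_err = 10·10 = 100 ≡ 9 = α_1. Error position i = 1.
  Consistency check: S_2/S_1 = 12·4 = 48 ≡ 9 = α_err ✓ (single-error assumption holds).
Step 4: error magnitude e = S_0/v_1 = S_0·∏_{j≠1}(α_1 − α_j) = 4·8 = 32 ≡ 6 (mod 13).
Step 5: correct position 1: c_1 = r_1 − e = 10 − 6 ≡ 4 (mod 13). Hence c = [4, 7, 6, 12, 11].
  Check: interpolating c through the α_i gives m(x) = 5 + 10·x (degree < 2) with m(α_i) = c_i for every i, so c is indeed a codeword.


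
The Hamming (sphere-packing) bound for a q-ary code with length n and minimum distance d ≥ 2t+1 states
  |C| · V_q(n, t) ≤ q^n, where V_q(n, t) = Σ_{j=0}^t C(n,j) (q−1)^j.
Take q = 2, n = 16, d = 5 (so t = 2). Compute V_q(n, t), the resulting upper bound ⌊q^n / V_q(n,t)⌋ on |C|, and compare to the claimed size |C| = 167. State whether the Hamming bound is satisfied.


V_q(n, t) = 137, q^n = 65536, Hamming bound = 478, |C| = 167 ≤ bound (satisfied).

Step 1: Compute V_q(n, t) = Σ_{j=0}^2 C(n, j) (q−1)^j.
  j = 0: C(16,0)·(1)^0 = 1·1 = 1.
  j = 1: C(16,1)·(1)^1 = 16·1 = 16.
  j = 2: C(16,2)·(1)^2 = 120·1 = 120.
  V_q(n, t) = 1 + 16 + 120 = 137.
Step 2: q^n = 2^16 = 65536.
Step 3: Hamming bound ⌊q^n / V_q(n,t)⌋ = ⌊65536/137⌋ = 478.
Step 4: Compare |C| = 167 to 478: satisfied.
The claimed |C| lies below the Hamming bound.


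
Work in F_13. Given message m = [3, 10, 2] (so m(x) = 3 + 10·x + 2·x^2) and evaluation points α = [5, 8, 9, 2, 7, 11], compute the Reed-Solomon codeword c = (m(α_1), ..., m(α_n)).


c = [12, 3, 8, 5, 2, 4]

Message polynomial: m(x) = 3 + 10·x + 2·x^2 (mod 13).
For each evaluation point α_i, compute m(α_i) mod 13:
  α_1 = 5: Horner steps 2 → 7 → 12, so m(5) = 12.
  α_2 = 8: Horner steps 2 → 0 → 3, so m(8) = 3.
  α_3 = 9: Horner steps 2 → 2 → 8, so m(9) = 8.
  α_4 = 2: Horner steps 2 → 1 → 5, so m(2) = 5.
  α_5 = 7: Horner steps 2 → 11 → 2, so m(7) = 2.
  α_6 = 11: Horner steps 2 → 6 → 4, so m(11) = 4.
Codeword c = [12, 3, 8, 5, 2, 4] ∈ F_13^6.


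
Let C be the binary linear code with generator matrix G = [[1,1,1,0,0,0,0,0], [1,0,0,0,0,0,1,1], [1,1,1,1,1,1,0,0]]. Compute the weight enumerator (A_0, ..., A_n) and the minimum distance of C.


Weight distribution: A_0 = 1, A_3 = 3, A_4 = 1, A_6 = 2, A_7 = 1. Minimum distance d = 3.

Enumerate all 2^3 = 8 messages m ∈ F_2^3.
For each, compute codeword c = mG in F_2^8, then tally its weight.
  m = 000 → c = 00000000, weight = 0.
  m = 100 → c = 11100000, weight = 3.
  m = 010 → c = 10000011, weight = 3.
  m = 110 → c = 01100011, weight = 4.
  m = 001 → c = 11111100, weight = 6.
  m = 101 → c = 00011100, weight = 3.
  m = 011 → c = 01111111, weight = 7.
  m = 111 → c = 10011111, weight = 6.
Tally weights:
  weight 0: 1 codewords.
  weight 3: 3 codewords.
  weight 4: 1 codewords.
  weight 6: 2 codewords.
  weight 7: 1 codewords.
Minimum distance d = smallest w > 0 with A_w > 0 = 3.
Sanity: Σ A_w = 8 = 2^3 = 8 ✓.


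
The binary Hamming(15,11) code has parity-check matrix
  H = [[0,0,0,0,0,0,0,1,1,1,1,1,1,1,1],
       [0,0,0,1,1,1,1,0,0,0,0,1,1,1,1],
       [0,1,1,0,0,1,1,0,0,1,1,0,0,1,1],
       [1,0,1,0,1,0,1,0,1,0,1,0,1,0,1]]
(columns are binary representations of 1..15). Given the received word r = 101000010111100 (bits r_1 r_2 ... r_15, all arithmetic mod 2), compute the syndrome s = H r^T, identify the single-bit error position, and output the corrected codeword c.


s = (1, 0, 1, 0)^T, error position = 10, corrected codeword c = 101000010011100

Compute s = H r^T mod 2 one row at a time:
  s_1 = 1 + 0 + 1 + 1 + 1 + 1 + 0 + 0 = 5 ≡ 1 (mod 2).
  s_2 = 0 + 0 + 0 + 0 + 1 + 1 + 0 + 0 = 2 ≡ 0 (mod 2).
  s_3 = 0 + 1 + 0 + 0 + 1 + 1 + 0 + 0 = 3 ≡ 1 (mod 2).
  s_4 = 1 + 1 + 0 + 0 + 0 + 1 + 1 + 0 = 4 ≡ 0 (mod 2).
s = (1, 0, 1, 0)^T — this equals column 10 of H (binary 1010), so error is at position 10.
Correct: flip bit 10 of r = 101000010111100 to get c = 101000010011100.
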